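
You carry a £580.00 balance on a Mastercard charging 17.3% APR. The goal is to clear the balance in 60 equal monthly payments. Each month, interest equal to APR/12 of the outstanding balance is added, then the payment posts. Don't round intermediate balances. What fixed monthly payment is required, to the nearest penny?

Monthly rate r = 17.3%/12 = 1.44167% = 0.0144167.
Level-payment amortization: P = B₀·r / (1 − (1+r)^(−n)) = 580.00·0.0144167 / (1 − 1.01442^(−60)).
Denominator 1 − (1+r)^(−60) = 0.57634002.
P = 8.36167 / 0.57634002 ≈ 14.51.

£14.51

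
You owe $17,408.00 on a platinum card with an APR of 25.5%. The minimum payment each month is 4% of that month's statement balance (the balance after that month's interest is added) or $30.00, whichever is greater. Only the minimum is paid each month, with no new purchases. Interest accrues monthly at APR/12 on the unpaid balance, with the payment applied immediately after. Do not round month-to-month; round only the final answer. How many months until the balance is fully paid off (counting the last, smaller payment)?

195 months

Monthly rate r = 25.5%/12 = 2.125% = 0.02125.
While 4% of the post-interest balance exceeds $30.00, each month B ← (B·(1+r))·(1 − 0.04), i.e. B shrinks by the factor (1+r)·0.96 = 0.9804.
This holds for months 1–160. Entering month 161 the balance is $733.29; 4% of the post-interest balance is now below $30.00, so the flat $30.00 minimum applies from here.
From month 161 a fixed $30.00 at rate r clears $733.29 in 35 more payments. Total: 160 + 35 = 195 months.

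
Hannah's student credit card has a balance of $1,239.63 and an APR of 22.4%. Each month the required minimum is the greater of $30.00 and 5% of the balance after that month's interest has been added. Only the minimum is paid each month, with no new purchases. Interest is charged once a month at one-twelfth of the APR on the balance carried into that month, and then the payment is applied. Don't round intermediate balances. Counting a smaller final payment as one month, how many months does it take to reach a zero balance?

48 months

Monthly rate r = 22.4%/12 = 1.86667% = 0.0186667.
While 5% of the post-interest balance exceeds $30.00, each month B ← (B·(1+r))·(1 − 0.05), i.e. B shrinks by the factor (1+r)·0.95 = 0.96773.
This holds for months 1–23. Entering month 24 the balance is $583.01; 5% of the post-interest balance is now below $30.00, so the flat $30.00 minimum applies from here.
From month 24 a fixed $30.00 at rate r clears $583.01 in 25 more payments. Total: 23 + 25 = 48 months.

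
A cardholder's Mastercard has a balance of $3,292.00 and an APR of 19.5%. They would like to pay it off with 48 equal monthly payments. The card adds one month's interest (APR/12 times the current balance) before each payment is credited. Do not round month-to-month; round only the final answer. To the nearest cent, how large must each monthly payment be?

Monthly rate r = 19.5%/12 = 1.625% = 0.01625.
Level-payment amortization: P = B₀·r / (1 − (1+r)^(−n)) = 3292.00·0.01625 / (1 − 1.01625^(−48)).
Denominator 1 − (1+r)^(−48) = 0.538710906.
P = 53.495 / 0.538710906 ≈ 99.30.

$99.30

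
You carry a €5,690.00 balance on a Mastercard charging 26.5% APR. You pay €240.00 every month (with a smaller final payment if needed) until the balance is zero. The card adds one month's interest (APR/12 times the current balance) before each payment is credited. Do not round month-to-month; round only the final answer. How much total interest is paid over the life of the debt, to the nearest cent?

€2,456.39

Monthly rate r = 26.5%/12 = 2.20833% = 0.0220833.
Payoff takes n = ⌈−ln(1 − rB₀/P)/ln(1+r)⌉ = ⌈33.943⌉ = 34 payments; the last is €226.39.
Total paid = 33·€240.00 + €226.39 = €8,146.39.
Total interest = total paid − principal = €8,146.39 − €5,690.00 = €2,456.39.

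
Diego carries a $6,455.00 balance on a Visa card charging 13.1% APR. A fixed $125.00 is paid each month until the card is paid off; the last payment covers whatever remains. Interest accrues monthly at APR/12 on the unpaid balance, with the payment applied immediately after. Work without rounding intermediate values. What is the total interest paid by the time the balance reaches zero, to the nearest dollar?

$3,095

Monthly rate r = 13.1%/12 = 1.09167% = 0.0109167.
Payoff takes n = ⌈−ln(1 − rB₀/P)/ln(1+r)⌉ = ⌈76.400⌉ = 77 payments; the last is $50.11.
Total paid = 76·$125.00 + $50.11 = $9,550.11.
Total interest = total paid − principal = $9,550.11 − $6,455.00 = $3,095.11.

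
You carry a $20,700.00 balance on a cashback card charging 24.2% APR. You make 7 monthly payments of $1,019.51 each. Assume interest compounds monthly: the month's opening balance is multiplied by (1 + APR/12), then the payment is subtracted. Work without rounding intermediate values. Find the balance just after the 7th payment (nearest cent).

$16,221.86

Monthly rate r = 24.2%/12 = 2.01667% = 0.0201667.
Each month: B ← B·(1+r) − $1,019.51.
Month 1: interest $417.45; balance after payment $20,097.94.
Month 2: interest $405.31; balance after payment $19,483.74.
Month 3: interest $392.92; balance after payment $18,857.15.
Month 4: interest $380.29; balance after payment $18,217.93.
Month 5: interest $367.39; balance after payment $17,565.81.
Month 6: interest $354.24; balance after payment $16,900.55.
Month 7: interest $340.83; balance after payment $16,221.86.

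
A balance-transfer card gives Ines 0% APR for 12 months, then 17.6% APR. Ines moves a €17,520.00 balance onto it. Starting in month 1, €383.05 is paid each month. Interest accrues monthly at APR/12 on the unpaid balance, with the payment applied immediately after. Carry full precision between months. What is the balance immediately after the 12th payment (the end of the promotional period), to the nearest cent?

Promo months 1–12 at r₀ = 0%/12 = 0; months 13+ at r₁ = 17.6%/12 = 0.0146667.
After month 12 (no interest yet): B = €17,520.00 − 12·€383.05 = €12,923.40.

€12,923.40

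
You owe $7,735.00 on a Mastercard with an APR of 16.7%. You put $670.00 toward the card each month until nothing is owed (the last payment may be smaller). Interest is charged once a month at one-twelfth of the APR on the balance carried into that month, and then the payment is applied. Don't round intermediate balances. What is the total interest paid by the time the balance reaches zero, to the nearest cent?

$756.69

Monthly rate r = 16.7%/12 = 1.39167% = 0.0139167.
Payoff takes n = ⌈−ln(1 − rB₀/P)/ln(1+r)⌉ = ⌈12.673⌉ = 13 payments; the last is $451.69.
Total paid = 12·$670.00 + $451.69 = $8,491.69.
Total interest = total paid − principal = $8,491.69 − $7,735.00 = $756.69.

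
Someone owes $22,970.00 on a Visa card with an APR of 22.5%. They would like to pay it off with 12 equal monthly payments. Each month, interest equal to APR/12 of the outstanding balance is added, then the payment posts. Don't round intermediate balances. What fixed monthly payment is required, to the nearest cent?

Monthly rate r = 22.5%/12 = 1.875% = 0.01875.
Level-payment amortization: P = B₀·r / (1 − (1+r)^(−n)) = 22970.00·0.01875 / (1 − 1.01875^(−12)).
Denominator 1 − (1+r)^(−12) = 0.19981844.
P = 430.688 / 0.19981844 ≈ 2155.39.

$2,155.39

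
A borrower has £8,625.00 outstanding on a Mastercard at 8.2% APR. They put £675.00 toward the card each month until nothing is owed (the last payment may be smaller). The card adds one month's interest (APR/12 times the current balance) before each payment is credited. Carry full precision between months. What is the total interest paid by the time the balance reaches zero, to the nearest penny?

£431.37

Monthly rate r = 8.2%/12 = 0.683333% = 0.00683333.
Payoff takes n = ⌈−ln(1 − rB₀/P)/ln(1+r)⌉ = ⌈13.416⌉ = 14 payments; the last is £281.37.
Total paid = 13·£675.00 + £281.37 = £9,056.37.
Total interest = total paid − principal = £9,056.37 − £8,625.00 = £431.37.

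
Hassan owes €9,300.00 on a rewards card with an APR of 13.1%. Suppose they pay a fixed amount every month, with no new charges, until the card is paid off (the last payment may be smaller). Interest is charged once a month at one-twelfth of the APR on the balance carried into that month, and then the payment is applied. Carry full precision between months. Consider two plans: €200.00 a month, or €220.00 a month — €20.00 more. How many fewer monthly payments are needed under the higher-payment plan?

8 fewer payments

Monthly rate r = 13.1%/12 = 1.09167% = 0.0109167.
At €200.00/mo: n = ⌈−ln(1 − rB₀/P)/ln(1+r)⌉ = 66 payments (last €51.35); total interest = total paid − €9,300.00 = €3,751.35.
At €220.00/mo: 58 payments (last €0.97); total interest €3,240.97.
Payments saved = 66 − 58 = 8.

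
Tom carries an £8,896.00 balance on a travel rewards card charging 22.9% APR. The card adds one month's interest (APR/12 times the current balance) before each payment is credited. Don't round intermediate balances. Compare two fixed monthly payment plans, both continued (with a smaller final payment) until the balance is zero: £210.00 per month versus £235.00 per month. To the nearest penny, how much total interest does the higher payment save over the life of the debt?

Monthly rate r = 22.9%/12 = 1.90833% = 0.0190833.
At £210.00/mo: n = ⌈−ln(1 − rB₀/P)/ln(1+r)⌉ = 88 payments (last £86.81); total interest = total paid − £8,896.00 = £9,460.81.
At £235.00/mo: 68 payments (last £187.55); total interest £7,036.55.
Interest saved = £9,460.81 − £7,036.55 = £2,424.26.

£2,424.26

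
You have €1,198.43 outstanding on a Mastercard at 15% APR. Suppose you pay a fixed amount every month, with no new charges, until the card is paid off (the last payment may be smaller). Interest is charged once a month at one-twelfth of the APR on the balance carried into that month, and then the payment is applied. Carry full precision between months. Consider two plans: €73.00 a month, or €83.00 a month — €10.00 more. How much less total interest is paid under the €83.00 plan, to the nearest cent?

€19.89

Monthly rate r = 15%/12 = 1.25% = 0.0125.
At €73.00/mo: n = ⌈−ln(1 − rB₀/P)/ln(1+r)⌉ = 19 payments (last €35.80); total interest = total paid − €1,198.43 = €151.37.
At €83.00/mo: 17 payments (last €1.91); total interest €131.48.
Interest saved = €151.37 − €131.48 = €19.89.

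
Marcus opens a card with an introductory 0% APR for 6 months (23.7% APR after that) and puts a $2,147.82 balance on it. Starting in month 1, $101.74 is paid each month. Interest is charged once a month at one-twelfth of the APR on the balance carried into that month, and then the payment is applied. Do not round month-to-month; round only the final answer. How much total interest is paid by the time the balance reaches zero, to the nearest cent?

Promo months 1–6 at r₀ = 0%/12 = 0; months 7+ at r₁ = 23.7%/12 = 0.01975.
After month 6 (no interest yet): B = $2,147.82 − 6·$101.74 = $1,537.38.
Then at r₁ with $101.74/mo: n₂ = −ln(1 − r₁·B/P)/ln(1+r₁) ≈ 18.12 → 19 more payments.
Total paid = 24·$101.74 + $12.66 = $2,454.42; interest = $2,454.42 − $2,147.82 = $306.60.

$306.60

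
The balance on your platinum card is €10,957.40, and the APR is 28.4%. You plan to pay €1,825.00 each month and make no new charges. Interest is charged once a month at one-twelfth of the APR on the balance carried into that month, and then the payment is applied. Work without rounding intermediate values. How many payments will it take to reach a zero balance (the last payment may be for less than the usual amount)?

Monthly rate r = 28.4%/12 = 2.36667% = 0.0236667.
Recurrence: B ← B·(1+r) − €1,825.00.
Month 1: interest €259.33; balance after payment €9,391.73.
Month 2: interest €222.27; balance after payment €7,789.00.
Closed form: n = −ln(1 − rB₀/P)/ln(1+r) = −ln(0.8579)/ln(1.02367) ≈ 6.552, so the balance reaches zero during payment 7.

7 payments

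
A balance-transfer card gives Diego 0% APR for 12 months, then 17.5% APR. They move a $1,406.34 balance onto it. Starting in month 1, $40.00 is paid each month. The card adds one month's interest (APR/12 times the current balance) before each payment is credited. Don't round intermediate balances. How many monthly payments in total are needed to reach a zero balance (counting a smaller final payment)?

41 payments

Promo months 1–12 at r₀ = 0%/12 = 0; months 13+ at r₁ = 17.5%/12 = 0.0145833.
After month 12 (no interest yet): B = $1,406.34 − 12·$40.00 = $926.34.
Then at r₁ with $40.00/mo: n₂ = −ln(1 − r₁·B/P)/ln(1+r₁) ≈ 28.46 → 29 more payments.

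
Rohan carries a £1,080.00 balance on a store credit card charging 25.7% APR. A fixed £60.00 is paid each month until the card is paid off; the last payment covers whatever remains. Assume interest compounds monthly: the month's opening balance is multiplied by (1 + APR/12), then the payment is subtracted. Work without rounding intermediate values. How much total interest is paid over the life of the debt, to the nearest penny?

£298.78

Monthly rate r = 25.7%/12 = 2.14167% = 0.0214167.
Payoff takes n = ⌈−ln(1 − rB₀/P)/ln(1+r)⌉ = ⌈22.979⌉ = 23 payments; the last is £58.78.
Total paid = 22·£60.00 + £58.78 = £1,378.78.
Total interest = total paid − principal = £1,378.78 − £1,080.00 = £298.78.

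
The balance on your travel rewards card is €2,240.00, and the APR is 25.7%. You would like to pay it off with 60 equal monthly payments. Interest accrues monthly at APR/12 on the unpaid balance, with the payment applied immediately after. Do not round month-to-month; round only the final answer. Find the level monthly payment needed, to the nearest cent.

€66.67

Monthly rate r = 25.7%/12 = 2.14167% = 0.0214167.
Level-payment amortization: P = B₀·r / (1 − (1+r)^(−n)) = 2240.00·0.0214167 / (1 − 1.02142^(−60)).
Denominator 1 − (1+r)^(−60) = 0.719570565.
P = 47.9733 / 0.719570565 ≈ 66.67.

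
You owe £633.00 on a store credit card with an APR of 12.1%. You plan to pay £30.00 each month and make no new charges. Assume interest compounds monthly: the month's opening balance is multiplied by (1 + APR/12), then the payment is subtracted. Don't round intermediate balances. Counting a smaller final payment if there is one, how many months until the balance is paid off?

Monthly rate r = 12.1%/12 = 1.00833% = 0.0100833.
Recurrence: B ← B·(1+r) − £30.00.
Month 1: interest £6.38; balance after payment £609.38.
Month 2: interest £6.14; balance after payment £585.53.
Closed form: n = −ln(1 − rB₀/P)/ln(1+r) = −ln(0.78724)/ln(1.01008) ≈ 23.844, so the balance reaches zero during payment 24.

24 months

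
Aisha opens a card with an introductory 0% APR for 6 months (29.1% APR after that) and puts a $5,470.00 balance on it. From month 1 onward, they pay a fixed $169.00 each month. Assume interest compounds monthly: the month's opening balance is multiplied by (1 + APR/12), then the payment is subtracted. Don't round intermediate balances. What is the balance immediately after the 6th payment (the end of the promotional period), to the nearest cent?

$4,456.00

Promo months 1–6 at r₀ = 0%/12 = 0; months 7+ at r₁ = 29.1%/12 = 0.02425.
After month 6 (no interest yet): B = $5,470.00 − 6·$169.00 = $4,456.00.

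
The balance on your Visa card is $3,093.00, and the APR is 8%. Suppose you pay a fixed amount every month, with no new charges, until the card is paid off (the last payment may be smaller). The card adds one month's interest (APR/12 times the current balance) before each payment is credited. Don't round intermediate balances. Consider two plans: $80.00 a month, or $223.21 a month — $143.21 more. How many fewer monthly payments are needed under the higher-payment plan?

30 fewer payments

Monthly rate r = 8%/12 = 0.666667% = 0.00666667.
At $80.00/mo: n = ⌈−ln(1 − rB₀/P)/ln(1+r)⌉ = 45 payments (last $68.77); total interest = total paid − $3,093.00 = $495.77.
At $223.21/mo: 15 payments (last $131.37); total interest $163.31.
Payments saved = 45 − 15 = 30.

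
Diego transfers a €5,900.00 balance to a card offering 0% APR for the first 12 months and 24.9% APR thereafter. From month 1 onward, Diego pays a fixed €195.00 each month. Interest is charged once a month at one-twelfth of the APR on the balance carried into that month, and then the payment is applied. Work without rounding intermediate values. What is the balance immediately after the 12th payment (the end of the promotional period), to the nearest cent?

Promo months 1–12 at r₀ = 0%/12 = 0; months 13+ at r₁ = 24.9%/12 = 0.02075.
After month 12 (no interest yet): B = €5,900.00 − 12·€195.00 = €3,560.00.

€3,560.00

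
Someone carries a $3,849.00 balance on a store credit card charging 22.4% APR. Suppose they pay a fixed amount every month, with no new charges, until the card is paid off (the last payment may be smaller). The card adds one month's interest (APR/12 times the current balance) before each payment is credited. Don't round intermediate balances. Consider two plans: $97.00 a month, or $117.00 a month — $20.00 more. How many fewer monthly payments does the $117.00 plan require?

21 fewer payments

Monthly rate r = 22.4%/12 = 1.86667% = 0.0186667.
At $97.00/mo: n = ⌈−ln(1 − rB₀/P)/ln(1+r)⌉ = 73 payments (last $95.28); total interest = total paid − $3,849.00 = $3,230.28.
At $117.00/mo: 52 payments (last $56.67); total interest $2,174.67.
Payments saved = 73 − 52 = 21.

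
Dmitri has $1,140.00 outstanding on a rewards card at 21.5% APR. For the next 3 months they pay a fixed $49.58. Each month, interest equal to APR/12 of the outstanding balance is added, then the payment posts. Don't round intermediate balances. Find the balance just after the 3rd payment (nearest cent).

$1,050.96

Monthly rate r = 21.5%/12 = 1.79167% = 0.0179167.
Each month: B ← B·(1+r) − $49.58.
Month 1: interest $20.43; balance after payment $1,110.85.
Month 2: interest $19.90; balance after payment $1,081.17.
Month 3: interest $19.37; balance after payment $1,050.96.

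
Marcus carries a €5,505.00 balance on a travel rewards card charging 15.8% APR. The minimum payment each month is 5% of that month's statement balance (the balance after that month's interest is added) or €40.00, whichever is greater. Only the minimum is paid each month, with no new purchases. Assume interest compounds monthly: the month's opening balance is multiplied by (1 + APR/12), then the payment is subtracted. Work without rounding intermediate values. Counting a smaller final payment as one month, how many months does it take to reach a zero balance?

Monthly rate r = 15.8%/12 = 1.31667% = 0.0131667.
While 5% of the post-interest balance exceeds €40.00, each month B ← (B·(1+r))·(1 − 0.05), i.e. B shrinks by the factor (1+r)·0.95 = 0.96251.
This holds for months 1–51. Entering month 52 the balance is €784.13; 5% of the post-interest balance is now below €40.00, so the flat €40.00 minimum applies from here.
From month 52 a fixed €40.00 at rate r clears €784.13 in 23 more payments. Total: 51 + 23 = 74 months.

74 months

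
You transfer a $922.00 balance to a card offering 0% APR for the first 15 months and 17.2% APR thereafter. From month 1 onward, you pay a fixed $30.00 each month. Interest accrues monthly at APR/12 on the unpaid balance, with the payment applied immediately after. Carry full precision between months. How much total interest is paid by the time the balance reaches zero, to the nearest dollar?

Promo months 1–15 at r₀ = 0%/12 = 0; months 16+ at r₁ = 17.2%/12 = 0.0143333.
After month 15 (no interest yet): B = $922.00 − 15·$30.00 = $472.00.
Then at r₁ with $30.00/mo: n₂ = −ln(1 − r₁·B/P)/ln(1+r₁) ≈ 17.96 → 18 more payments.
Total paid = 32·$30.00 + $28.71 = $988.71; interest = $988.71 − $922.00 = $66.71.

$67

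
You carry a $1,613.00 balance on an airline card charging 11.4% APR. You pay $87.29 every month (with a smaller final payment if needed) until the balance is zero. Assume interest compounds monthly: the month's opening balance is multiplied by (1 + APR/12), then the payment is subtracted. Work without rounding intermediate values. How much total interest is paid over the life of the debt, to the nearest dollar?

Monthly rate r = 11.4%/12 = 0.95% = 0.0095.
Payoff takes n = ⌈−ln(1 − rB₀/P)/ln(1+r)⌉ = ⌈20.416⌉ = 21 payments; the last is $36.40.
Total paid = 20·$87.29 + $36.40 = $1,782.20.
Total interest = total paid − principal = $1,782.20 − $1,613.00 = $169.20.

$169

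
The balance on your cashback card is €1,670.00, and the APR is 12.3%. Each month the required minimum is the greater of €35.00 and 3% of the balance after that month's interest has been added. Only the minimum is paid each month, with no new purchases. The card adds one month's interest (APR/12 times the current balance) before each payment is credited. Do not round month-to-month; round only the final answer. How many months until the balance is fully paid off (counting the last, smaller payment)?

59 months

Monthly rate r = 12.3%/12 = 1.025% = 0.01025.
While 3% of the post-interest balance exceeds €35.00, each month B ← (B·(1+r))·(1 − 0.03), i.e. B shrinks by the factor (1+r)·0.97 = 0.97994.
This holds for months 1–19. Entering month 20 the balance is €1,136.39; 3% of the post-interest balance is now below €35.00, so the flat €35.00 minimum applies from here.
From month 20 a fixed €35.00 at rate r clears €1,136.39 in 40 more payments. Total: 19 + 40 = 59 months.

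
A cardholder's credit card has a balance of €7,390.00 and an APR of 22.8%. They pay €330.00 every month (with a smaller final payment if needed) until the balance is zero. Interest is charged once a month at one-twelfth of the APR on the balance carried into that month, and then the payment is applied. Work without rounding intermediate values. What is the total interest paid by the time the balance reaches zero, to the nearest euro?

€2,328

Monthly rate r = 22.8%/12 = 1.9% = 0.019.
Payoff takes n = ⌈−ln(1 − rB₀/P)/ln(1+r)⌉ = ⌈29.446⌉ = 30 payments; the last is €148.01.
Total paid = 29·€330.00 + €148.01 = €9,718.01.
Total interest = total paid − principal = €9,718.01 − €7,390.00 = €2,328.01.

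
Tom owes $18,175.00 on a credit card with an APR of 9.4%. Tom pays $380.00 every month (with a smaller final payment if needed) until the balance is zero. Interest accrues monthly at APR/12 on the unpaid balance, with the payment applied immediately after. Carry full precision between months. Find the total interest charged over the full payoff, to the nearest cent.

Monthly rate r = 9.4%/12 = 0.783333% = 0.00783333.
Payoff takes n = ⌈−ln(1 − rB₀/P)/ln(1+r)⌉ = ⌈60.165⌉ = 61 payments; the last is $63.09.
Total paid = 60·$380.00 + $63.09 = $22,863.09.
Total interest = total paid − principal = $22,863.09 − $18,175.00 = $4,688.09.

$4,688.09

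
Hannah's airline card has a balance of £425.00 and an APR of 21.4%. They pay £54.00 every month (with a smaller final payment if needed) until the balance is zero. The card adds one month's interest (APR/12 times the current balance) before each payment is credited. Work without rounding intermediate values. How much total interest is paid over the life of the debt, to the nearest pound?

£37

Monthly rate r = 21.4%/12 = 1.78333% = 0.0178333.
Payoff takes n = ⌈−ln(1 − rB₀/P)/ln(1+r)⌉ = ⌈8.556⌉ = 9 payments; the last is £30.14.
Total paid = 8·£54.00 + £30.14 = £462.14.
Total interest = total paid − principal = £462.14 − £425.00 = £37.14.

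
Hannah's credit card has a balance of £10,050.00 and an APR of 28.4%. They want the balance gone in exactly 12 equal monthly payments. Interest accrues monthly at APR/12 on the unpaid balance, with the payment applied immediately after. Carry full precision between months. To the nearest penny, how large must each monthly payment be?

Monthly rate r = 28.4%/12 = 2.36667% = 0.0236667.
Level-payment amortization: P = B₀·r / (1 − (1+r)^(−n)) = 10050.00·0.0236667 / (1 − 1.02367^(−12)).
Denominator 1 − (1+r)^(−12) = 0.244738652.
P = 237.85 / 0.244738652 ≈ 971.85.

£971.85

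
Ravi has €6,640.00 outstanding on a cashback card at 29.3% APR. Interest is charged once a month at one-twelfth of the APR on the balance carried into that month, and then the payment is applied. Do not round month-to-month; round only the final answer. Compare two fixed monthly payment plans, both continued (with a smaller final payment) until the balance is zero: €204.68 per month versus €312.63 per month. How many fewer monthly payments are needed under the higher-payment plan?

35 fewer payments

Monthly rate r = 29.3%/12 = 2.44167% = 0.0244167.
At €204.68/mo: n = ⌈−ln(1 − rB₀/P)/ln(1+r)⌉ = 66 payments (last €22.92); total interest = total paid − €6,640.00 = €6,687.12.
At €312.63/mo: 31 payments (last €95.86); total interest €2,834.76.
Payments saved = 66 − 31 = 35.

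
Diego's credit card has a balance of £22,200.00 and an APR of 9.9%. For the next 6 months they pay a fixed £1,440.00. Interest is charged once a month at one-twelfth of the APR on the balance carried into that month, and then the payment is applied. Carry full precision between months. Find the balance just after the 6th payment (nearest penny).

£14,501.64

Monthly rate r = 9.9%/12 = 0.825% = 0.00825.
Each month: B ← B·(1+r) − £1,440.00.
Month 1: interest £183.15; balance after payment £20,943.15.
Month 2: interest £172.78; balance after payment £19,675.93.
Month 3: interest £162.33; balance after payment £18,398.26.
Month 4: interest £151.79; balance after payment £17,110.04.
Month 5: interest £141.16; balance after payment £15,811.20.
Month 6: interest £130.44; balance after payment £14,501.64.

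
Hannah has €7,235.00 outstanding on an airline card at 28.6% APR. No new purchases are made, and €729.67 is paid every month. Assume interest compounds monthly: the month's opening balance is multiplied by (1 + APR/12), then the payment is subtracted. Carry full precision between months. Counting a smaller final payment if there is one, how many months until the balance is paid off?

Monthly rate r = 28.6%/12 = 2.38333% = 0.0238333.
Recurrence: B ← B·(1+r) − €729.67.
Month 1: interest €172.43; balance after payment €6,677.76.
Month 2: interest €159.15; balance after payment €6,107.25.
Closed form: n = −ln(1 − rB₀/P)/ln(1+r) = −ln(0.76368)/ln(1.02383) ≈ 11.446, so the balance reaches zero during payment 12.

12 payments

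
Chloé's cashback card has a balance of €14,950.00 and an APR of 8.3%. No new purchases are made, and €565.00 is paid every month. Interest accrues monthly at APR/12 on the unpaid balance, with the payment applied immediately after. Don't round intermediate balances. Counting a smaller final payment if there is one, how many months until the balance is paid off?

Monthly rate r = 8.3%/12 = 0.691667% = 0.00691667.
Recurrence: B ← B·(1+r) − €565.00.
Month 1: interest €103.40; balance after payment €14,488.40.
Month 2: interest €100.21; balance after payment €14,023.62.
Closed form: n = −ln(1 − rB₀/P)/ln(1+r) = −ln(0.81698)/ln(1.00692) ≈ 29.325, so the balance reaches zero during payment 30.

30 months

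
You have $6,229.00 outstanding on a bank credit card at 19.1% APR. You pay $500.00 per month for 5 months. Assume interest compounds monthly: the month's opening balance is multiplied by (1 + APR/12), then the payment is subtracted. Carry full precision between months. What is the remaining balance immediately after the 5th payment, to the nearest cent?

Monthly rate r = 19.1%/12 = 1.59167% = 0.0159167.
Each month: B ← B·(1+r) − $500.00.
Month 1: interest $99.14; balance after payment $5,828.14.
Month 2: interest $92.76; balance after payment $5,420.91.
Month 3: interest $86.28; balance after payment $5,007.19.
Month 4: interest $79.70; balance after payment $4,586.89.
Month 5: interest $73.01; balance after payment $4,159.90.

$4,159.90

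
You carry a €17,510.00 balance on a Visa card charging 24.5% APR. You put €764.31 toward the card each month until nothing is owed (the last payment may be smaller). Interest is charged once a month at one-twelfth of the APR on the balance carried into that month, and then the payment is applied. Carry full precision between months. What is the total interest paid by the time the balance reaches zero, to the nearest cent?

Monthly rate r = 24.5%/12 = 2.04167% = 0.0204167.
Payoff takes n = ⌈−ln(1 − rB₀/P)/ln(1+r)⌉ = ⌈31.202⌉ = 32 payments; the last is €155.34.
Total paid = 31·€764.31 + €155.34 = €23,848.95.
Total interest = total paid − principal = €23,848.95 − €17,510.00 = €6,338.95.

€6,338.95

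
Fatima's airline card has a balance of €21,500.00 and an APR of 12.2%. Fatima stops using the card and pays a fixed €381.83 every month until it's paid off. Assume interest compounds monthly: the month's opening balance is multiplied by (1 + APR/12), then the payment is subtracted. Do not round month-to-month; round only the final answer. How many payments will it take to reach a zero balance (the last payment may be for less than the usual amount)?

85 payments

Monthly rate r = 12.2%/12 = 1.01667% = 0.0101667.
Recurrence: B ← B·(1+r) − €381.83.
Month 1: interest €218.58; balance after payment €21,336.75.
Month 2: interest €216.92; balance after payment €21,171.85.
Closed form: n = −ln(1 − rB₀/P)/ln(1+r) = −ln(0.42754)/ln(1.01017) ≈ 84.002, so the balance reaches zero during payment 85.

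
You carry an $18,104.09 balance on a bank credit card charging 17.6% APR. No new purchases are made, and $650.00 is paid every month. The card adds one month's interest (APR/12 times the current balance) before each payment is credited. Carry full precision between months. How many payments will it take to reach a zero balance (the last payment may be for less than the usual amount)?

Monthly rate r = 17.6%/12 = 1.46667% = 0.0146667.
Recurrence: B ← B·(1+r) − $650.00.
Month 1: interest $265.53; balance after payment $17,719.62.
Month 2: interest $259.89; balance after payment $17,329.50.
Closed form: n = −ln(1 − rB₀/P)/ln(1+r) = −ln(0.5915)/ln(1.01467) ≈ 36.064, so the balance reaches zero during payment 37.

37 payments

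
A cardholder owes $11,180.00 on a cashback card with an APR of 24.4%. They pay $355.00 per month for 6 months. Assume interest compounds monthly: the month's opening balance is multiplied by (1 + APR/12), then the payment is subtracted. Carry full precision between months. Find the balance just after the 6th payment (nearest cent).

Monthly rate r = 24.4%/12 = 2.03333% = 0.0203333.
Each month: B ← B·(1+r) − $355.00.
Month 1: interest $227.33; balance after payment $11,052.33.
Month 2: interest $224.73; balance after payment $10,922.06.
Month 3: interest $222.08; balance after payment $10,789.14.
Month 4: interest $219.38; balance after payment $10,653.52.
Month 5: interest $216.62; balance after payment $10,515.14.
Month 6: interest $213.81; balance after payment $10,373.95.

$10,373.95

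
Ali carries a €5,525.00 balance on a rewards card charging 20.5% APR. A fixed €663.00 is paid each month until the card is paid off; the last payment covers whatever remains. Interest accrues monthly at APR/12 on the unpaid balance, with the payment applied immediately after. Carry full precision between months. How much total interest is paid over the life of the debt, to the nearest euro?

Monthly rate r = 20.5%/12 = 1.70833% = 0.0170833.
Payoff takes n = ⌈−ln(1 − rB₀/P)/ln(1+r)⌉ = ⌈9.066⌉ = 10 payments; the last is €44.21.
Total paid = 9·€663.00 + €44.21 = €6,011.21.
Total interest = total paid − principal = €6,011.21 − €5,525.00 = €486.21.

€486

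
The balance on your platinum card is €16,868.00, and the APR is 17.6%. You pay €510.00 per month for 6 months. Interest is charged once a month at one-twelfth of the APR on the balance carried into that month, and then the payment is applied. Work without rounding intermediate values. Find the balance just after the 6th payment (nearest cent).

€15,233.47

Monthly rate r = 17.6%/12 = 1.46667% = 0.0146667.
Each month: B ← B·(1+r) − €510.00.
Month 1: interest €247.40; balance after payment €16,605.40.
Month 2: interest €243.55; balance after payment €16,338.94.
Month 3: interest €239.64; balance after payment €16,068.58.
Month 4: interest €235.67; balance after payment €15,794.25.
Month 5: interest €231.65; balance after payment €15,515.90.
Month 6: interest €227.57; balance after payment €15,233.47.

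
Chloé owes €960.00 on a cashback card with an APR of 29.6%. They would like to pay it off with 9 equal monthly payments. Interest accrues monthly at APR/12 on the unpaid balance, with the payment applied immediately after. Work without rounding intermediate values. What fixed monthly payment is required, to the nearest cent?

Monthly rate r = 29.6%/12 = 2.46667% = 0.0246667.
Level-payment amortization: P = B₀·r / (1 − (1+r)^(−n)) = 960.00·0.0246667 / (1 − 1.02467^(−9)).
Denominator 1 − (1+r)^(−9) = 0.196924228.
P = 23.68 / 0.196924228 ≈ 120.25.

€120.25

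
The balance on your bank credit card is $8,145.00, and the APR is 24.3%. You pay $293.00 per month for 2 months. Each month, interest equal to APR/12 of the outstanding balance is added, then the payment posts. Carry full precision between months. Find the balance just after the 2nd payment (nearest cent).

$7,886.28

Monthly rate r = 24.3%/12 = 2.025% = 0.02025.
Each month: B ← B·(1+r) − $293.00.
Month 1: interest $164.94; balance after payment $8,016.94.
Month 2: interest $162.34; balance after payment $7,886.28.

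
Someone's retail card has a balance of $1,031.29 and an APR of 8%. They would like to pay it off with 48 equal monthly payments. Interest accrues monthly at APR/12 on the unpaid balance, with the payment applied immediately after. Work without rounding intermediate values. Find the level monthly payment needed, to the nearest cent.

Monthly rate r = 8%/12 = 0.666667% = 0.00666667.
Level-payment amortization: P = B₀·r / (1 − (1+r)^(−n)) = 1031.29·0.00666667 / (1 − 1.00667^(−48)).
Denominator 1 − (1+r)^(−48) = 0.27307942.
P = 6.87527 / 0.27307942 ≈ 25.18.

$25.18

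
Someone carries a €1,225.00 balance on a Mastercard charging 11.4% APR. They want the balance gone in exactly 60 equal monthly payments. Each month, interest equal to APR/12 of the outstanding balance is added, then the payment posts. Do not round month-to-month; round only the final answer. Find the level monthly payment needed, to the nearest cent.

€26.88

Monthly rate r = 11.4%/12 = 0.95% = 0.0095.
Level-payment amortization: P = B₀·r / (1 − (1+r)^(−n)) = 1225.00·0.0095 / (1 − 1.0095^(−60)).
Denominator 1 − (1+r)^(−60) = 0.432950981.
P = 11.6375 / 0.432950981 ≈ 26.88.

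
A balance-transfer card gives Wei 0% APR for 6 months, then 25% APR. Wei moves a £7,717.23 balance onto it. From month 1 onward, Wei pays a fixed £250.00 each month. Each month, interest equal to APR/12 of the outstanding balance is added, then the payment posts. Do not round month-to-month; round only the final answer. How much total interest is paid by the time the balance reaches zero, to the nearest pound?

Promo months 1–6 at r₀ = 0%/12 = 0; months 7+ at r₁ = 25%/12 = 0.0208333.
After month 6 (no interest yet): B = £7,717.23 − 6·£250.00 = £6,217.23.
Then at r₁ with £250.00/mo: n₂ = −ln(1 − r₁·B/P)/ln(1+r₁) ≈ 35.40 → 36 more payments.
Total paid = 41·£250.00 + £101.85 = £10,351.85; interest = £10,351.85 − £7,717.23 = £2,634.62.

£2,635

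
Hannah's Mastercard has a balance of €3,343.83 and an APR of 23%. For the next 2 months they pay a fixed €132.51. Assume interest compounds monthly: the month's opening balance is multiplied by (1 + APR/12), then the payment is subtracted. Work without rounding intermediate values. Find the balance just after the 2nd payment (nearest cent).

Monthly rate r = 23%/12 = 1.91667% = 0.0191667.
Each month: B ← B·(1+r) − €132.51.
Month 1: interest €64.09; balance after payment €3,275.41.
Month 2: interest €62.78; balance after payment €3,205.68.

€3,205.68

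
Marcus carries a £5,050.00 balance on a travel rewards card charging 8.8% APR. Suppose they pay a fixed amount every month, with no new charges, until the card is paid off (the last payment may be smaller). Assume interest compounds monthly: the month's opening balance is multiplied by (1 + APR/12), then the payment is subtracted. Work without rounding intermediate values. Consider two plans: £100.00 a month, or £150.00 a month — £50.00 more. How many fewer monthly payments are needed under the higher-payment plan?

Monthly rate r = 8.8%/12 = 0.733333% = 0.00733333.
At £100.00/mo: n = ⌈−ln(1 − rB₀/P)/ln(1+r)⌉ = 64 payments (last £30.88); total interest = total paid − £5,050.00 = £1,280.88.
At £150.00/mo: 39 payments (last £121.06); total interest £771.06.
Payments saved = 64 − 39 = 25.

25 fewer payments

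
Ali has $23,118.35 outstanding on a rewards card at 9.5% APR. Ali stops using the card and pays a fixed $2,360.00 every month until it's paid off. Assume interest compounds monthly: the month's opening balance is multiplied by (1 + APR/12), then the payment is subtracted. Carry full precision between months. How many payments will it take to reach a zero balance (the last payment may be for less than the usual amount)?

Monthly rate r = 9.5%/12 = 0.791667% = 0.00791667.
Recurrence: B ← B·(1+r) − $2,360.00.
Month 1: interest $183.02; balance after payment $20,941.37.
Month 2: interest $165.79; balance after payment $18,747.16.
Closed form: n = −ln(1 − rB₀/P)/ln(1+r) = −ln(0.92245)/ln(1.00792) ≈ 10.237, so the balance reaches zero during payment 11.

11 payments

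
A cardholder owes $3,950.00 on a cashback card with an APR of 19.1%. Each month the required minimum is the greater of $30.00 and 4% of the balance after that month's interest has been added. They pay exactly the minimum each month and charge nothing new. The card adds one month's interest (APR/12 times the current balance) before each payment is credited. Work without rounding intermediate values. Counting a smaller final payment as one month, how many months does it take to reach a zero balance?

99 months

Monthly rate r = 19.1%/12 = 1.59167% = 0.0159167.
While 4% of the post-interest balance exceeds $30.00, each month B ← (B·(1+r))·(1 − 0.04), i.e. B shrinks by the factor (1+r)·0.96 = 0.97528.
This holds for months 1–68. Entering month 69 the balance is $720.10; 4% of the post-interest balance is now below $30.00, so the flat $30.00 minimum applies from here.
From month 69 a fixed $30.00 at rate r clears $720.10 in 31 more payments. Total: 68 + 31 = 99 months.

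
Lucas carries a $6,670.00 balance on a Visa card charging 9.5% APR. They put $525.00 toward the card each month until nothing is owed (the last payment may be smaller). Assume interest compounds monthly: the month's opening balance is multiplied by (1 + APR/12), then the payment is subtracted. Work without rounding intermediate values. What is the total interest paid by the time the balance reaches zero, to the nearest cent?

Monthly rate r = 9.5%/12 = 0.791667% = 0.00791667.
Payoff takes n = ⌈−ln(1 − rB₀/P)/ln(1+r)⌉ = ⌈13.443⌉ = 14 payments; the last is $233.07.
Total paid = 13·$525.00 + $233.07 = $7,058.07.
Total interest = total paid − principal = $7,058.07 − $6,670.00 = $388.07.

$388.07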